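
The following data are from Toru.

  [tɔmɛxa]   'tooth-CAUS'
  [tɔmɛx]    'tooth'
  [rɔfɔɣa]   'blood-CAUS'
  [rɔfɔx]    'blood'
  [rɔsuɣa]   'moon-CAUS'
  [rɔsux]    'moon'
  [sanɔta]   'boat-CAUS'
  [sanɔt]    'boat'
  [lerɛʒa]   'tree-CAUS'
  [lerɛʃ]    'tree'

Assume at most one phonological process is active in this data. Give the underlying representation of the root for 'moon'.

The root 'moon' surfaces as [rɔsuɣa] and [rɔsux], with a stem-final [ɣ] ~ [x] alternation.
But 'tooth' keeps [x] in both environments ([tɔmɛxa], [tɔmɛx]), so there is no rule changing /x/ to [ɣ] before the CAUS suffix.
The underlying segment must be /ɣ/; voiced obstruents become voiceless word-finally, yielding [x] there.
So 'moon' = /rɔsuɣ/.

/rɔsuɣ/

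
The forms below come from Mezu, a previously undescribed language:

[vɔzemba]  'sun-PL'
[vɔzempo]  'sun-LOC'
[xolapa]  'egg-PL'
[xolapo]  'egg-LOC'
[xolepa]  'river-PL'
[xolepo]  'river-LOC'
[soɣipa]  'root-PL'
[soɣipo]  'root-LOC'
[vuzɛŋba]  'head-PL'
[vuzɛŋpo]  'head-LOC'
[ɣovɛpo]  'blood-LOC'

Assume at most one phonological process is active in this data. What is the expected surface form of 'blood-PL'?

[ɣovɛpa]

The PL morpheme has two allomorphs, [-ba] and [-pa].
The LOC suffix, which begins with [p], is invariant after every stem; so [p] is not altered by any rule here.
So the underlying form is /-ba/, and voiced stops become voiceless after a vowel.
After 'blood', which ends in a vowel, the suffix surfaces as [-pa], giving [ɣovɛpa].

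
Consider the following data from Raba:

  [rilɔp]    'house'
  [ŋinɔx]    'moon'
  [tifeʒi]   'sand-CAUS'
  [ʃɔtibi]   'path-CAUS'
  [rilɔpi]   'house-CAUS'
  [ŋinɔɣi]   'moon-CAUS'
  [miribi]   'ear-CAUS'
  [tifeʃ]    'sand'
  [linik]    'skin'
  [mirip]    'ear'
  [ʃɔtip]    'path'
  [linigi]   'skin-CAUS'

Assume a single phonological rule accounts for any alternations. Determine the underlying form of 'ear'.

/mirib/

In [mirip] and [miribi] the final segment of 'ear' alternates: [p] ~ [b].
Compare 'house', with invariant [p] in [rilɔp] and [rilɔpi]: an analysis with underlying /p/ and a rule producing [b] before the CAUS suffix would wrongly predict alternation here too.
The underlying segment must be /b/; voiced obstruents become voiceless word-finally, yielding [p] there.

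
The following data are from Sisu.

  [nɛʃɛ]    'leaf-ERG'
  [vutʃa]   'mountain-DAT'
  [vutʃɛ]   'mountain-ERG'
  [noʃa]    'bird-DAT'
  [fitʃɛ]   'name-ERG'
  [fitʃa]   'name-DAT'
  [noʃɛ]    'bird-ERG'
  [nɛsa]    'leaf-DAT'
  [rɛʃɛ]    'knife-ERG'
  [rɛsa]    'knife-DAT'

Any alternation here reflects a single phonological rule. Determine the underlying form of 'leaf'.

The stem for 'leaf' ends in [ʃ] in [nɛʃɛ] but [s] in [nɛsa].
But 'bird' keeps [ʃ] in both environments ([noʃɛ], [noʃa]), so there is no rule changing /ʃ/ to [s] before the DAT suffix.
The underlying segment must be /s/; /s/ becomes palato-alveolar [ʃ] before a front vowel, yielding [ʃ] there.

/nɛs/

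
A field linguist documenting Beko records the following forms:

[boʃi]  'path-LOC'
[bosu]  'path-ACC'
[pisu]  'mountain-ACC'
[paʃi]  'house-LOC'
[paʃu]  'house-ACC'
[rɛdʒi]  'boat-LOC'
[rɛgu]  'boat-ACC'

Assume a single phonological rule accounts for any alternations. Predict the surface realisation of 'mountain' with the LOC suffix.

[piʃi]

The root 'path' surfaces as [boʃi] and [bosu], with a stem-final [ʃ] ~ [s] alternation.
The stem 'house' ([paʃi], [paʃu]) shows [ʃ] unchanged in both environments, so [ʃ] cannot be basic with [s] derived before the ACC suffix.
The underlying segment must be /s/; /g/ and /s/ become palato-alveolar [dʒ] and [ʃ] before a front vowel, yielding [ʃ] there.
The one attested form of 'mountain', [pisu], shows underlying /pis/. Applying the same rule before a front vowel gives [piʃi].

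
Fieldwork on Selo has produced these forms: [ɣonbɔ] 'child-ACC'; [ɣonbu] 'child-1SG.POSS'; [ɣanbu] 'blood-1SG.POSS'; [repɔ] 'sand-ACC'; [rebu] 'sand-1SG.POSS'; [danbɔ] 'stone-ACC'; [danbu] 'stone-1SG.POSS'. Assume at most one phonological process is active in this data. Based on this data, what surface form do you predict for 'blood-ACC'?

The ACC morpheme has two allomorphs, [-bɔ] and [-pɔ].
By contrast the 1SG.POSS suffix keeps its initial [b] throughout — that segment must be underlying.
So the underlying form is /-pɔ/, and voiceless stops become voiced after a nasal.
After 'blood', which ends in a nasal, the suffix surfaces as [-bɔ], giving [ɣanbɔ].

[ɣanbɔ]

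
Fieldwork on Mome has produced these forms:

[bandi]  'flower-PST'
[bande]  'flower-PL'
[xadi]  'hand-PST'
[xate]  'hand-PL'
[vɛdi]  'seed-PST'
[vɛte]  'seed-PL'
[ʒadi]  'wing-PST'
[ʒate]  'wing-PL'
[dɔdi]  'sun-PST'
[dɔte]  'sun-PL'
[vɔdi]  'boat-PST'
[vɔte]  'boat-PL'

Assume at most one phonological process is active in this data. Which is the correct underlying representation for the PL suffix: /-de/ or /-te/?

The PL morpheme has two allomorphs, [-de] and [-te].
By contrast the PST suffix keeps its initial [d] throughout — that segment must be underlying.
The PL suffix is therefore /-te/ underlyingly, with post-nasal voicing: voiceless stops become voiced after a nasal.

/-te/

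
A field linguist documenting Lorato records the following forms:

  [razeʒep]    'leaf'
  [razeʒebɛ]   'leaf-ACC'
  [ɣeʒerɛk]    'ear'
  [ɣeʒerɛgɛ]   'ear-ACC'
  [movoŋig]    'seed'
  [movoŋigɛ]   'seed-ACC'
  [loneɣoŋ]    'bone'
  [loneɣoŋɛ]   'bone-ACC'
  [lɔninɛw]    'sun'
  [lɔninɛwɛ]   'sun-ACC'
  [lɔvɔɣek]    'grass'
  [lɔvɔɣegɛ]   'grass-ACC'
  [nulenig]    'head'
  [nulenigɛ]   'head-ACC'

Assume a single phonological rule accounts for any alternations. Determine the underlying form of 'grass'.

/lɔvɔɣek/

The root 'grass' surfaces as [lɔvɔɣek] and [lɔvɔɣegɛ], with a stem-final [k] ~ [g] alternation.
Compare 'head', with invariant [g] in [nulenig] and [nulenigɛ]: an analysis with underlying /g/ and a rule producing [k] in isolation would wrongly predict alternation here too.
The alternation reflects intervocalic voicing: voiceless stops become voiced between vowels. /k/ is underlying.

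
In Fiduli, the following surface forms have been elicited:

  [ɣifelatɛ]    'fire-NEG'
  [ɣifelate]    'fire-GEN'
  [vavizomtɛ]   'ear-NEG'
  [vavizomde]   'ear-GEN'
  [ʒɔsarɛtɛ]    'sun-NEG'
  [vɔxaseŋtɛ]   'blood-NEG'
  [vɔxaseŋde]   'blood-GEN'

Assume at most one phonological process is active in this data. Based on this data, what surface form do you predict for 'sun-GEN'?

[ʒɔsarɛte]

The GEN morpheme has two allomorphs, [-de] and [-te].
The NEG suffix, which begins with [t], is invariant after every stem; so [t] is not altered by any rule here.
The GEN suffix is therefore /-de/ underlyingly, with post-vocalic devoicing: voiced stops become voiceless after a vowel.
After 'sun', which ends in a vowel, the suffix surfaces as [-te], giving [ʒɔsarɛte].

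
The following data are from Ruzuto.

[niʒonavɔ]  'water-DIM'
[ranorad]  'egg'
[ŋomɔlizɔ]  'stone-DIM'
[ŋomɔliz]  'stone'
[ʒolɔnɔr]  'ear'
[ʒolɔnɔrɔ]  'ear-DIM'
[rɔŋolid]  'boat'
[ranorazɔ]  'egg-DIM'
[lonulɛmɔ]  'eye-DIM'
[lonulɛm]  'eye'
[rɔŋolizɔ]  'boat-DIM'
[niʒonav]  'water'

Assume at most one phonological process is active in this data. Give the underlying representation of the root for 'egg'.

The stem for 'egg' ends in [z] in [ranorazɔ] but [d] in [ranorad].
The stem 'stone' ([ŋomɔlizɔ], [ŋomɔliz]) shows [z] unchanged in both environments, so [z] cannot be basic with [d] derived in isolation.
Therefore /d/ is basic and [z] is derived by intervocalic spirantization (voiced stops become fricatives between vowels).

/ranorad/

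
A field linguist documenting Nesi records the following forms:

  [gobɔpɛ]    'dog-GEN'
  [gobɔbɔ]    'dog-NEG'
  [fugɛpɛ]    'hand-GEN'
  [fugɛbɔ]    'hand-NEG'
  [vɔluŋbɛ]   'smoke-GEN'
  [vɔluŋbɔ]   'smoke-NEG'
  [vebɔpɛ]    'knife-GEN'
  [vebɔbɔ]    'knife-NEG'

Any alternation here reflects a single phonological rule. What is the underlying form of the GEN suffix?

/-pɛ/

The GEN suffix surfaces as [-bɛ] and [-pɛ], depending on the final segment of the stem.
The NEG suffix, which begins with [b], is invariant after every stem; so [b] is not altered by any rule here.
The GEN suffix is therefore /-pɛ/ underlyingly, with post-nasal voicing: voiceless stops become voiced after a nasal.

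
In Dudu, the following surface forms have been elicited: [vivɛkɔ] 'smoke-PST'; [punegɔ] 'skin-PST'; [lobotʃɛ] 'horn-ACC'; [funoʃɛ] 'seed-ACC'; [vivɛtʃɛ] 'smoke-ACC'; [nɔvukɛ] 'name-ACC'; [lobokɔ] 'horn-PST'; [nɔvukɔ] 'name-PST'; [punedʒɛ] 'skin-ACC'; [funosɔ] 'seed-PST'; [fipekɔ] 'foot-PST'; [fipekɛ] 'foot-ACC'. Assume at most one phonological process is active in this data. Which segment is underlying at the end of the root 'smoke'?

/tʃ/

The stem for 'smoke' ends in [tʃ] in [vivɛtʃɛ] but [k] in [vivɛkɔ].
But 'name' keeps [k] in both environments ([nɔvukɛ], [nɔvukɔ]), so there is no rule changing /k/ to [tʃ] before the ACC suffix.
Therefore /tʃ/ is basic and [k] is derived by depalatalization (palato-alveolar /tʃ/, /dʒ/ and /ʃ/ become [k], [g] and [s] when no front vowel follows).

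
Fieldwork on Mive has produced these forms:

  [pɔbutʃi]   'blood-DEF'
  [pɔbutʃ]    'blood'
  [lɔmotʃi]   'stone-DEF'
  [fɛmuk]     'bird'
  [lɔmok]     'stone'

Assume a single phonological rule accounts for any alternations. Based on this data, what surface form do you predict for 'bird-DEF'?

[fɛmutʃi]

'stone' shows [tʃ] ~ [k] at the end of the stem ([lɔmotʃi] vs [lɔmok]).
If /tʃ/ were underlying and a rule turned it into [k] in isolation, 'blood' would also alternate; but it has [tʃ] in both [pɔbutʃi] and [pɔbutʃ].
So /k/ is underlying, and a rule of palatalization before a front vowel — /k/ becomes palato-alveolar [tʃ] before a front vowel — gives [tʃ].
The one attested form of 'bird', [fɛmuk], shows underlying /fɛmuk/. Applying the same rule before a front vowel gives [fɛmutʃi].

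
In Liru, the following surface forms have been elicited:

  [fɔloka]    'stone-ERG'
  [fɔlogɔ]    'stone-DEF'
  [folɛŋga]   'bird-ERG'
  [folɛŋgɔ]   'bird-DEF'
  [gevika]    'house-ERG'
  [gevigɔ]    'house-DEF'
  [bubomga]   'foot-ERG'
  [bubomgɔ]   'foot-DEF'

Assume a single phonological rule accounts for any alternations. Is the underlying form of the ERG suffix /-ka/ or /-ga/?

The ERG morpheme has two allomorphs, [-ga] and [-ka].
By contrast the DEF suffix keeps its initial [g] throughout — that segment must be underlying.
So the underlying form is /-ka/, and voiceless stops become voiced after a nasal.

/-ka/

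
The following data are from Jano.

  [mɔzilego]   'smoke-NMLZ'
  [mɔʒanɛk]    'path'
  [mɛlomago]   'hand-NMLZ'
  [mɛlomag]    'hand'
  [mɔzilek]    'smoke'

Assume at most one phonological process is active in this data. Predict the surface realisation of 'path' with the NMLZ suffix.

'smoke' shows [k] ~ [g] at the end of the stem ([mɔzilek] vs [mɔzilego]).
Compare 'hand', with invariant [g] in [mɛlomag] and [mɛlomago]: an analysis with underlying /g/ and a rule producing [k] in isolation would wrongly predict alternation here too.
The alternation reflects intervocalic voicing: voiceless stops become voiced between vowels. /k/ is underlying.
The one attested form of 'path', [mɔʒanɛk], shows underlying /mɔʒanɛk/. Applying the same rule between vowels gives [mɔʒanɛgo].

[mɔʒanɛgo]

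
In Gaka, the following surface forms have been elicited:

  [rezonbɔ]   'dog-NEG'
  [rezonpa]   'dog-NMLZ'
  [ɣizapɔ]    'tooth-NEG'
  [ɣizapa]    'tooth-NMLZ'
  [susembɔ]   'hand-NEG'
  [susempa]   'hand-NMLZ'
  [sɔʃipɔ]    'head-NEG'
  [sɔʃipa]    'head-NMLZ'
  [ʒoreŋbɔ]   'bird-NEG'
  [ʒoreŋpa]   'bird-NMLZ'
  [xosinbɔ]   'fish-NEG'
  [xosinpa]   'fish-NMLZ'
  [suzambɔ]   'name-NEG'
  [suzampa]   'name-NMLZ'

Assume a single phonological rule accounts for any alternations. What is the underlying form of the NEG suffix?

The NEG morpheme has two allomorphs, [-bɔ] and [-pɔ].
The NMLZ suffix, which begins with [p], is invariant after every stem; so [p] is not altered by any rule here.
So the underlying form is /-bɔ/, and voiced stops become voiceless after a vowel.

/-bɔ/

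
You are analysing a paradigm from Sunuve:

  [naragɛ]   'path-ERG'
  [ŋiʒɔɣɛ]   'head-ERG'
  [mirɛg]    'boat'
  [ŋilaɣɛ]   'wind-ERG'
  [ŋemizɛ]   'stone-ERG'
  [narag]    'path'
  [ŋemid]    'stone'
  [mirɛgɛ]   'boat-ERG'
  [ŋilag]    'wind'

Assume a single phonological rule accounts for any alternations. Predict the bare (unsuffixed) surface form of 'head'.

The root 'wind' surfaces as [ŋilaɣɛ] and [ŋilag], with a stem-final [ɣ] ~ [g] alternation.
Compare 'path', with invariant [g] in [naragɛ] and [narag]: an analysis with underlying /g/ and a rule producing [ɣ] before the ERG suffix would wrongly predict alternation here too.
The underlying segment must be /ɣ/; voiced fricatives become stops word-finally, yielding [g] there.
From [ŋiʒɔɣɛ] the stem 'head' is /ŋiʒɔɣ/; word-finally this yields [ŋiʒɔg].

[ŋiʒɔg]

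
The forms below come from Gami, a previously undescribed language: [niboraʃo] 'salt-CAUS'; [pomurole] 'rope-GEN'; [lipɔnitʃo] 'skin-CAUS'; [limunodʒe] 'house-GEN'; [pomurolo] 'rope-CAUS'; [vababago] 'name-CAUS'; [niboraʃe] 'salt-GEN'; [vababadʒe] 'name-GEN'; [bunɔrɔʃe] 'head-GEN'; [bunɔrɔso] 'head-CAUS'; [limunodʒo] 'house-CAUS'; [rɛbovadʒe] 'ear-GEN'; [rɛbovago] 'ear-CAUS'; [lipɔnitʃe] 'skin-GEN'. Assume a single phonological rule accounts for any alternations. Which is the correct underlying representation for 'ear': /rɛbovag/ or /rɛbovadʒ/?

The stem for 'ear' ends in [dʒ] in [rɛbovadʒe] but [g] in [rɛbovago].
If /dʒ/ were underlying and a rule turned it into [g] before the CAUS suffix, 'house' would also alternate; but it has [dʒ] in both [limunodʒe] and [limunodʒo].
The underlying segment must be /g/; /g/ and /s/ become palato-alveolar [dʒ] and [ʃ] before a front vowel, yielding [dʒ] there.

/rɛbovag/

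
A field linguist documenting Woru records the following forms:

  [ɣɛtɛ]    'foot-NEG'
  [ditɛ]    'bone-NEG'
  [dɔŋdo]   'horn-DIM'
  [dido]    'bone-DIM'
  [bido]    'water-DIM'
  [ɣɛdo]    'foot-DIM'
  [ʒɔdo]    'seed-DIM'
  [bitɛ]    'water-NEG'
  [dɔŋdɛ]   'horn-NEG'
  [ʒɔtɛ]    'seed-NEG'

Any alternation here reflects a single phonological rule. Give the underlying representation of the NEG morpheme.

The NEG suffix surfaces as [-dɛ] and [-tɛ], depending on the final segment of the stem.
The DIM suffix, which begins with [d], is invariant after every stem; so [d] is not altered by any rule here.
So the underlying form is /-tɛ/, and voiceless stops become voiced after a nasal.

/-tɛ/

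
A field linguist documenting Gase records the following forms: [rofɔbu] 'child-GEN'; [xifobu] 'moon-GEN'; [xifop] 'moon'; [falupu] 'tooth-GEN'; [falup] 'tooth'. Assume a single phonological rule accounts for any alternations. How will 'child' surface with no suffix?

[rofɔp]

In [xifobu] and [xifop] the final segment of 'moon' alternates: [b] ~ [p].
The stem 'tooth' ([falupu], [falup]) shows [p] unchanged in both environments, so [p] cannot be basic with [b] derived before the GEN suffix.
The alternation reflects word-final obstruent devoicing: voiced obstruents become voiceless word-finally. /b/ is underlying.
The one attested form of 'child', [rofɔbu], shows underlying /rofɔb/. Applying the same rule word-finally gives [rofɔp].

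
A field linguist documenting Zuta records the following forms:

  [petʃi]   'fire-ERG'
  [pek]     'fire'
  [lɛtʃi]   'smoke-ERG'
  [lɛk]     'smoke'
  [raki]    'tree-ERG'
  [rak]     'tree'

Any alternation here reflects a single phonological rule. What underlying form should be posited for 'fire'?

The stem for 'fire' ends in [tʃ] in [petʃi] but [k] in [pek].
Compare 'tree', with invariant [k] in [raki] and [rak]: an analysis with underlying /k/ and a rule producing [tʃ] before the ERG suffix would wrongly predict alternation here too.
Therefore /tʃ/ is basic and [k] is derived by depalatalization (palato-alveolar /tʃ/ becomes [k] when no front vowel follows).

/petʃ/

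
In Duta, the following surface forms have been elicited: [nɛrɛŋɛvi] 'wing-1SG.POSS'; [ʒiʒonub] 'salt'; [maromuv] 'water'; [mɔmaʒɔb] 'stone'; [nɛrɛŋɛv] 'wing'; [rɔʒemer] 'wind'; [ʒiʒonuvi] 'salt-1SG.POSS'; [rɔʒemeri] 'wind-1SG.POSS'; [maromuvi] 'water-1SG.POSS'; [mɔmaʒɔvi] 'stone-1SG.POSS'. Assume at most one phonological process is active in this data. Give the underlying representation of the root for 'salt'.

/ʒiʒonub/

'salt' shows [v] ~ [b] at the end of the stem ([ʒiʒonuvi] vs [ʒiʒonub]).
If /v/ were underlying and a rule turned it into [b] in isolation, 'water' would also alternate; but it has [v] in both [maromuvi] and [maromuv].
The alternation reflects intervocalic spirantization: voiced stops become fricatives between vowels. /b/ is underlying.
So 'salt' = /ʒiʒonub/.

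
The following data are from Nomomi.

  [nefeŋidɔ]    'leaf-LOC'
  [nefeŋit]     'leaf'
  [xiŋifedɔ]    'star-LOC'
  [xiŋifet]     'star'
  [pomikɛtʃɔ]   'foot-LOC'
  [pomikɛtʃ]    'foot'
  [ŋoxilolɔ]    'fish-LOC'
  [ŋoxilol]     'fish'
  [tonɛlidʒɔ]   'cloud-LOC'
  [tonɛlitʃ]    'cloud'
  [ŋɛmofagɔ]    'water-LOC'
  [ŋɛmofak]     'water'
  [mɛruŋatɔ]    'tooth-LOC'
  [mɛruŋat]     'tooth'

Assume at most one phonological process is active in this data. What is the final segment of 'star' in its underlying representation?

The root 'star' surfaces as [xiŋifedɔ] and [xiŋifet], with a stem-final [d] ~ [t] alternation.
If /t/ were underlying and a rule turned it into [d] before the LOC suffix, 'tooth' would also alternate; but it has [t] in both [mɛruŋatɔ] and [mɛruŋat].
So /d/ is underlying, and a rule of word-final obstruent devoicing — voiced obstruents become voiceless word-finally — gives [t].

/d/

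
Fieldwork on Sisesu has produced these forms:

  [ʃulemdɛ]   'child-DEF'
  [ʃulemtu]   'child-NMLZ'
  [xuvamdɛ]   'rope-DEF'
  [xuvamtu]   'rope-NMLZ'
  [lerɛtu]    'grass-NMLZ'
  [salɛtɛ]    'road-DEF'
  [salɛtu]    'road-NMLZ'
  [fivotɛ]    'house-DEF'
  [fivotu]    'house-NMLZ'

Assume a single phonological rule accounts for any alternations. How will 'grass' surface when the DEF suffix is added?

[lerɛtɛ]

The DEF suffix surfaces as [-dɛ] and [-tɛ], depending on the final segment of the stem.
The NMLZ suffix, which begins with [t], is invariant after every stem; so [t] is not altered by any rule here.
The DEF suffix is therefore /-dɛ/ underlyingly, with post-vocalic devoicing: voiced stops become voiceless after a vowel.
After 'grass', which ends in a vowel, the suffix surfaces as [-tɛ], giving [lerɛtɛ].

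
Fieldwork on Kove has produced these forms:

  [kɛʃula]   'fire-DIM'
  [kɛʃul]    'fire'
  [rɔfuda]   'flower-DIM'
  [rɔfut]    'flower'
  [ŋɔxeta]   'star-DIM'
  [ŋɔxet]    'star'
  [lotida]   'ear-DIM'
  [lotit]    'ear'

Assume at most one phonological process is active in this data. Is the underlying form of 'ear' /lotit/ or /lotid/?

The stem for 'ear' ends in [d] in [lotida] but [t] in [lotit].
If /t/ were underlying and a rule turned it into [d] before the DIM suffix, 'star' would also alternate; but it has [t] in both [ŋɔxeta] and [ŋɔxet].
So /d/ is underlying, and a rule of word-final obstruent devoicing — voiced obstruents become voiceless word-finally — gives [t].

/lotid/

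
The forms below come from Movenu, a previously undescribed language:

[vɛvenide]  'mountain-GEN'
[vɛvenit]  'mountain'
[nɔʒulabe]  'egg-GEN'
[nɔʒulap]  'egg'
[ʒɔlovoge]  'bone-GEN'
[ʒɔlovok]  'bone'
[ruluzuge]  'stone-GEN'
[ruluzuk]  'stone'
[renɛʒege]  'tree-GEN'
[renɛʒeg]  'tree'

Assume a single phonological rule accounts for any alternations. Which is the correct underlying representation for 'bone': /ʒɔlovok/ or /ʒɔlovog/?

The stem for 'bone' ends in [g] in [ʒɔlovoge] but [k] in [ʒɔlovok].
The stem 'tree' ([renɛʒege], [renɛʒeg]) shows [g] unchanged in both environments, so [g] cannot be basic with [k] derived in isolation.
So /k/ is underlying, and a rule of intervocalic voicing — voiceless stops become voiced between vowels — gives [g].

/ʒɔlovok/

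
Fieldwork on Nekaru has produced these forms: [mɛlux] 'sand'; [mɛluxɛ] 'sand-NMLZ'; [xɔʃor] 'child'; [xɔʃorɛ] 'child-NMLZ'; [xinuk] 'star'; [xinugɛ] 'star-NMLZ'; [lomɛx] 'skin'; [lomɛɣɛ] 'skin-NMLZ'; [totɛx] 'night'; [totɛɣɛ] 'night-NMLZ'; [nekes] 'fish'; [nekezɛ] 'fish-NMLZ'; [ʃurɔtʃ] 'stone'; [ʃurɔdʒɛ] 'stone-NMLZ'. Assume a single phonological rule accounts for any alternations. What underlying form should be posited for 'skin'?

/lomɛɣ/

In [lomɛx] and [lomɛɣɛ] the final segment of 'skin' alternates: [x] ~ [ɣ].
Compare 'sand', with invariant [x] in [mɛlux] and [mɛluxɛ]: an analysis with underlying /x/ and a rule producing [ɣ] before the NMLZ suffix would wrongly predict alternation here too.
The underlying segment must be /ɣ/; voiced obstruents become voiceless word-finally, yielding [x] there.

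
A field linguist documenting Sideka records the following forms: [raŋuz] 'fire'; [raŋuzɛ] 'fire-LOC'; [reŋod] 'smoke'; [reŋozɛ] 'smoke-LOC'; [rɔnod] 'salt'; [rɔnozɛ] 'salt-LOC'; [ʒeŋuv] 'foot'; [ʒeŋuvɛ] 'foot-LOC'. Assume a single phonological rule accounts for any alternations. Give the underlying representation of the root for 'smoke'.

In [reŋod] and [reŋozɛ] the final segment of 'smoke' alternates: [d] ~ [z].
The stem 'fire' ([raŋuz], [raŋuzɛ]) shows [z] unchanged in both environments, so [z] cannot be basic with [d] derived in isolation.
Therefore /d/ is basic and [z] is derived by intervocalic spirantization (voiced stops become fricatives between vowels).
Hence 'smoke' is /reŋod/ underlyingly.

/reŋod/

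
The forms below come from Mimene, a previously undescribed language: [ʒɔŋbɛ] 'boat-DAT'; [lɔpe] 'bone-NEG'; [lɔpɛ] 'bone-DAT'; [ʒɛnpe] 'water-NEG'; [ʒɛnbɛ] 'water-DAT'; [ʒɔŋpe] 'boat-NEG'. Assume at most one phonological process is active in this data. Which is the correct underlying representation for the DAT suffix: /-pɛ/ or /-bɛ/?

/-bɛ/

The DAT suffix surfaces as [-bɛ] and [-pɛ], depending on the final segment of the stem.
By contrast the NEG suffix keeps its initial [p] throughout — that segment must be underlying.
So the underlying form is /-bɛ/, and voiced stops become voiceless after a vowel.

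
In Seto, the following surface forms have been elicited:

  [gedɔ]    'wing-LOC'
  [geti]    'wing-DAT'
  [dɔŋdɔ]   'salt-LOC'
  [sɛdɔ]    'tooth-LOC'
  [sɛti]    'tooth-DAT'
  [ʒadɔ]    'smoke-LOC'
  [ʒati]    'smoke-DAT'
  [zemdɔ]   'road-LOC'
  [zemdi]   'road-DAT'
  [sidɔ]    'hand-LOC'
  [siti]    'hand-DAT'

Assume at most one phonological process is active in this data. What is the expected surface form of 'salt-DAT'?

[dɔŋdi]

The DAT morpheme has two allomorphs, [-di] and [-ti].
By contrast the LOC suffix keeps its initial [d] throughout — that segment must be underlying.
So the underlying form is /-ti/, and voiceless stops become voiced after a nasal.
After 'salt', which ends in a nasal, the suffix surfaces as [-di], giving [dɔŋdi].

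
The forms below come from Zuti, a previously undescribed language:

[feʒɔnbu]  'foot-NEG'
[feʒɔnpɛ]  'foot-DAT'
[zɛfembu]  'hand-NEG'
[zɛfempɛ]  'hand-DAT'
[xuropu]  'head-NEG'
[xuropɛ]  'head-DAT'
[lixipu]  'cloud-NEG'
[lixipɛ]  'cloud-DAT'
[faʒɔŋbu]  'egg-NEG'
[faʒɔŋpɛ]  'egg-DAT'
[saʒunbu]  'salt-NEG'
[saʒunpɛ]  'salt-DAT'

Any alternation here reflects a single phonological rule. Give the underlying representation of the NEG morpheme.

The NEG morpheme has two allomorphs, [-bu] and [-pu].
The DAT suffix, which begins with [p], is invariant after every stem; so [p] is not altered by any rule here.
The NEG suffix is therefore /-bu/ underlyingly, with post-vocalic devoicing: voiced stops become voiceless after a vowel.

/-bu/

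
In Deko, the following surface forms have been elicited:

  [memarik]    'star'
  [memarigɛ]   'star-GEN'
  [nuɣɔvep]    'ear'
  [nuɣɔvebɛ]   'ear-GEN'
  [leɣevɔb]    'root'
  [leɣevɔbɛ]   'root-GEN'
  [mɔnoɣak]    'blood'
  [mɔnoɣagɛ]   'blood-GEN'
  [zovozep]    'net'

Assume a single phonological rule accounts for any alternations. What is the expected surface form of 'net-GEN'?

The stem for 'ear' ends in [p] in [nuɣɔvep] but [b] in [nuɣɔvebɛ].
But 'root' keeps [b] in both environments ([leɣevɔb], [leɣevɔbɛ]), so there is no rule changing /b/ to [p] in isolation.
Therefore /p/ is basic and [b] is derived by intervocalic voicing (voiceless stops become voiced between vowels).
From [zovozep] the stem 'net' is /zovozep/; between vowels this yields [zovozebɛ].

[zovozebɛ]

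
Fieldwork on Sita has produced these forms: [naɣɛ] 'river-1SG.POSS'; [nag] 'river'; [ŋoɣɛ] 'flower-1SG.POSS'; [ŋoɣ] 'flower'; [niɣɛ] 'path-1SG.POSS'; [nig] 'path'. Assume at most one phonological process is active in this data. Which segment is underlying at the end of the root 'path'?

The stem for 'path' ends in [ɣ] in [niɣɛ] but [g] in [nig].
Compare 'flower', with invariant [ɣ] in [ŋoɣɛ] and [ŋoɣ]: an analysis with underlying /ɣ/ and a rule producing [g] in isolation would wrongly predict alternation here too.
So /g/ is underlying, and a rule of intervocalic spirantization — voiced stops become fricatives between vowels — gives [ɣ].

/g/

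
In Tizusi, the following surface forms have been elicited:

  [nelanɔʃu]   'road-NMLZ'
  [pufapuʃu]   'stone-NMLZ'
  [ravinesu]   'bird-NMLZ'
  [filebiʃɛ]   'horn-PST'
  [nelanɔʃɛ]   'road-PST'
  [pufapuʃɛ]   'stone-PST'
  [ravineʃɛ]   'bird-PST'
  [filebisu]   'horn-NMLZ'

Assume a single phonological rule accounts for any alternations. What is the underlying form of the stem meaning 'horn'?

The root 'horn' surfaces as [filebiʃɛ] and [filebisu], with a stem-final [ʃ] ~ [s] alternation.
If /ʃ/ were underlying and a rule turned it into [s] before the NMLZ suffix, 'stone' would also alternate; but it has [ʃ] in both [pufapuʃɛ] and [pufapuʃu].
The underlying segment must be /s/; /s/ becomes palato-alveolar [ʃ] before a front vowel, yielding [ʃ] there.

/filebis/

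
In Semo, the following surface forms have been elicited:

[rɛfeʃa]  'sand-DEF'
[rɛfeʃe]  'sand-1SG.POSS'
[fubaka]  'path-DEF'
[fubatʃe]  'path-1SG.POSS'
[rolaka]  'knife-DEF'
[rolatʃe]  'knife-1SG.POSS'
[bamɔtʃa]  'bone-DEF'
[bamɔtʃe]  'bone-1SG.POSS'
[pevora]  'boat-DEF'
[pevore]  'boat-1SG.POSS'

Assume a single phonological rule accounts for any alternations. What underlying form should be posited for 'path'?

/fubak/

The root 'path' surfaces as [fubaka] and [fubatʃe], with a stem-final [k] ~ [tʃ] alternation.
If /tʃ/ were underlying and a rule turned it into [k] before the DEF suffix, 'bone' would also alternate; but it has [tʃ] in both [bamɔtʃa] and [bamɔtʃe].
The alternation reflects palatalization before a front vowel: /k/ becomes palato-alveolar [tʃ] before a front vowel. /k/ is underlying.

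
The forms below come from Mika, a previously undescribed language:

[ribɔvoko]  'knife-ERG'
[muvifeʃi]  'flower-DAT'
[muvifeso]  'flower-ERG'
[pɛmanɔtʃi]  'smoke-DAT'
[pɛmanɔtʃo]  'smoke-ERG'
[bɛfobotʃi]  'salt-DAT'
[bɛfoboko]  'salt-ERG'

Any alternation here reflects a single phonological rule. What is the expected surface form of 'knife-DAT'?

The stem for 'salt' ends in [tʃ] in [bɛfobotʃi] but [k] in [bɛfoboko].
If /tʃ/ were underlying and a rule turned it into [k] before the ERG suffix, 'smoke' would also alternate; but it has [tʃ] in both [pɛmanɔtʃi] and [pɛmanɔtʃo].
So /k/ is underlying, and a rule of palatalization before a front vowel — /k/ and /s/ become palato-alveolar [tʃ] and [ʃ] before a front vowel — gives [tʃ].
From [ribɔvoko] the stem 'knife' is /ribɔvok/; before a front vowel this yields [ribɔvotʃi].

[ribɔvotʃi]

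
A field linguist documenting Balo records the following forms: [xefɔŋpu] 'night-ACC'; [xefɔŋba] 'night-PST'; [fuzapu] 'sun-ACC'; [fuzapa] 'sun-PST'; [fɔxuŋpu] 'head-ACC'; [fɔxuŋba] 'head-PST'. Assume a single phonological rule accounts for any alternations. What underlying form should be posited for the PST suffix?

/-ba/

The PST suffix surfaces as [-ba] and [-pa], depending on the final segment of the stem.
By contrast the ACC suffix keeps its initial [p] throughout — that segment must be underlying.
The PST suffix is therefore /-ba/ underlyingly, with post-vocalic devoicing: voiced stops become voiceless after a vowel.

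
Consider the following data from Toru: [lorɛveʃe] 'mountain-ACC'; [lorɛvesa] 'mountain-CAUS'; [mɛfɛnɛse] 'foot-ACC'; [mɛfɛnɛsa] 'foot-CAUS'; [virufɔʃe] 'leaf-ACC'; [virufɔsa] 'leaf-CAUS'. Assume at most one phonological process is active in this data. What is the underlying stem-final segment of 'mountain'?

The root 'mountain' surfaces as [lorɛveʃe] and [lorɛvesa], with a stem-final [ʃ] ~ [s] alternation.
Compare 'foot', with invariant [s] in [mɛfɛnɛse] and [mɛfɛnɛsa]: an analysis with underlying /s/ and a rule producing [ʃ] before the ACC suffix would wrongly predict alternation here too.
Therefore /ʃ/ is basic and [s] is derived by depalatalization (palato-alveolar /ʃ/ becomes [s] when no front vowel follows).

/ʃ/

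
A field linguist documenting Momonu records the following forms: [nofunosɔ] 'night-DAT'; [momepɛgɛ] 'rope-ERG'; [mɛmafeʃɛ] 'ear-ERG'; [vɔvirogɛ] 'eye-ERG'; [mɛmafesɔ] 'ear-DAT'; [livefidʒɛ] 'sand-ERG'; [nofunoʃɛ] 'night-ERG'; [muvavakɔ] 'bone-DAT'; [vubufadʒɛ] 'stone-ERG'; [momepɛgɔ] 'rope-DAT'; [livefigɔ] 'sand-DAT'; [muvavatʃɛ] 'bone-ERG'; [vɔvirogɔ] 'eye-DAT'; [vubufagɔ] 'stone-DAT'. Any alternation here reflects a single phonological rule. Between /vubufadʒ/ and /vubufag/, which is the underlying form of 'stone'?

/vubufadʒ/

The root 'stone' surfaces as [vubufadʒɛ] and [vubufagɔ], with a stem-final [dʒ] ~ [g] alternation.
But 'rope' keeps [g] in both environments ([momepɛgɛ], [momepɛgɔ]), so there is no rule changing /g/ to [dʒ] before the ERG suffix.
Therefore /dʒ/ is basic and [g] is derived by depalatalization (palato-alveolar /tʃ/, /dʒ/ and /ʃ/ become [k], [g] and [s] when no front vowel follows).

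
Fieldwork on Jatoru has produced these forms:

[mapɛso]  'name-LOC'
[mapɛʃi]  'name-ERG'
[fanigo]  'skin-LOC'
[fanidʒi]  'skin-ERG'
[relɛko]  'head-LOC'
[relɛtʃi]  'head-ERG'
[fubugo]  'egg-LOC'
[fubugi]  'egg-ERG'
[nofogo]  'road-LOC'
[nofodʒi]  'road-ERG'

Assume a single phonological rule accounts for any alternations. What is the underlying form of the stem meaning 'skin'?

/fanidʒ/

'skin' shows [g] ~ [dʒ] at the end of the stem ([fanigo] vs [fanidʒi]).
The stem 'egg' ([fubugo], [fubugi]) shows [g] unchanged in both environments, so [g] cannot be basic with [dʒ] derived before the ERG suffix.
Therefore /dʒ/ is basic and [g] is derived by depalatalization (palato-alveolar /tʃ/, /dʒ/ and /ʃ/ become [k], [g] and [s] when no front vowel follows).
So 'skin' = /fanidʒ/.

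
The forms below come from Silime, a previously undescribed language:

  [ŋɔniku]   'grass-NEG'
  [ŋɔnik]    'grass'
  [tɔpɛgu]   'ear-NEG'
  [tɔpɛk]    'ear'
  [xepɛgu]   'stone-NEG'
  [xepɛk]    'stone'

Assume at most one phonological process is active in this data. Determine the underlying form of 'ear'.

In [tɔpɛgu] and [tɔpɛk] the final segment of 'ear' alternates: [g] ~ [k].
The stem 'grass' ([ŋɔniku], [ŋɔnik]) shows [k] unchanged in both environments, so [k] cannot be basic with [g] derived before the NEG suffix.
So /g/ is underlying, and a rule of word-final obstruent devoicing — voiced obstruents become voiceless word-finally — gives [k].
Hence 'ear' is /tɔpɛg/ underlyingly.

/tɔpɛg/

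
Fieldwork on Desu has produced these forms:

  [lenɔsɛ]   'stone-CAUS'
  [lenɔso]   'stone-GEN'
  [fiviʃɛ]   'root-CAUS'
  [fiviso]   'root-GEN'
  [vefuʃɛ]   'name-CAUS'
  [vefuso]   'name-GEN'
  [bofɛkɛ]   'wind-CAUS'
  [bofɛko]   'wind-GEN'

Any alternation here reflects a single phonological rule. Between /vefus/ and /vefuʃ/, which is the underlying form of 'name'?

'name' shows [ʃ] ~ [s] at the end of the stem ([vefuʃɛ] vs [vefuso]).
But 'stone' keeps [s] in both environments ([lenɔsɛ], [lenɔso]), so there is no rule changing /s/ to [ʃ] before the CAUS suffix.
The underlying segment must be /ʃ/; palato-alveolar /ʃ/ becomes [s] when no front vowel follows, yielding [s] there.

/vefuʃ/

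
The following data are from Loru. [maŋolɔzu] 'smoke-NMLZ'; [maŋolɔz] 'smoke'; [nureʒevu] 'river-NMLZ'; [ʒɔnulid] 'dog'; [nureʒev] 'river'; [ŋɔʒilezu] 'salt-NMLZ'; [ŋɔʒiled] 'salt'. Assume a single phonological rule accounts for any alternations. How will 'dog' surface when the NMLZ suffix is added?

The root 'salt' surfaces as [ŋɔʒilezu] and [ŋɔʒiled], with a stem-final [z] ~ [d] alternation.
Compare 'smoke', with invariant [z] in [maŋolɔzu] and [maŋolɔz]: an analysis with underlying /z/ and a rule producing [d] in isolation would wrongly predict alternation here too.
Therefore /d/ is basic and [z] is derived by intervocalic spirantization (voiced stops become fricatives between vowels).
The one attested form of 'dog', [ʒɔnulid], shows underlying /ʒɔnulid/. Applying the same rule between vowels gives [ʒɔnulizu].

[ʒɔnulizu]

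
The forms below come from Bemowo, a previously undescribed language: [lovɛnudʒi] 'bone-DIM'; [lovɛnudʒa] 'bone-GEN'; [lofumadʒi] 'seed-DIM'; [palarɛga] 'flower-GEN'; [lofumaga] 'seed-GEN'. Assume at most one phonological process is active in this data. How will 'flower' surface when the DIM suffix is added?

[palarɛdʒi]

The root 'seed' surfaces as [lofumaga] and [lofumadʒi], with a stem-final [g] ~ [dʒ] alternation.
If /dʒ/ were underlying and a rule turned it into [g] before the GEN suffix, 'bone' would also alternate; but it has [dʒ] in both [lovɛnudʒa] and [lovɛnudʒi].
The alternation reflects palatalization before a front vowel: /g/ becomes palato-alveolar [dʒ] before a front vowel. /g/ is underlying.
From [palarɛga] the stem 'flower' is /palarɛg/; before a front vowel this yields [palarɛdʒi].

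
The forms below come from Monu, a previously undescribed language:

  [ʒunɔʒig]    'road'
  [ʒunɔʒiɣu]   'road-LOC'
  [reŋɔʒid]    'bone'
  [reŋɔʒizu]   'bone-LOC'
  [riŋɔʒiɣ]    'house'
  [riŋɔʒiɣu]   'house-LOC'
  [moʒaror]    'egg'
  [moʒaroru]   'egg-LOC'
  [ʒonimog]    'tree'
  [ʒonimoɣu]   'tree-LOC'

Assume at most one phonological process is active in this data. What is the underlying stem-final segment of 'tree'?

/g/

In [ʒonimog] and [ʒonimoɣu] the final segment of 'tree' alternates: [g] ~ [ɣ].
But 'house' keeps [ɣ] in both environments ([riŋɔʒiɣ], [riŋɔʒiɣu]), so there is no rule changing /ɣ/ to [g] in isolation.
The alternation reflects intervocalic spirantization: voiced stops become fricatives between vowels. /g/ is underlying.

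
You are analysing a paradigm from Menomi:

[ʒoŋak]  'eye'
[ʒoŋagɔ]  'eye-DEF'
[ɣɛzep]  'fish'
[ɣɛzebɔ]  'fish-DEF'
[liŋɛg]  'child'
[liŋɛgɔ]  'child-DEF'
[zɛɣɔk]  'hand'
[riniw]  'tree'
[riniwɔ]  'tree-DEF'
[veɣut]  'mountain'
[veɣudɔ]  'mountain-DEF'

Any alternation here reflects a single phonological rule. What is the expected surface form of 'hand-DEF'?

[zɛɣɔgɔ]

The stem for 'eye' ends in [k] in [ʒoŋak] but [g] in [ʒoŋagɔ].
The stem 'child' ([liŋɛg], [liŋɛgɔ]) shows [g] unchanged in both environments, so [g] cannot be basic with [k] derived in isolation.
Therefore /k/ is basic and [g] is derived by intervocalic voicing (voiceless stops become voiced between vowels).
The one attested form of 'hand', [zɛɣɔk], shows underlying /zɛɣɔk/. Applying the same rule between vowels gives [zɛɣɔgɔ].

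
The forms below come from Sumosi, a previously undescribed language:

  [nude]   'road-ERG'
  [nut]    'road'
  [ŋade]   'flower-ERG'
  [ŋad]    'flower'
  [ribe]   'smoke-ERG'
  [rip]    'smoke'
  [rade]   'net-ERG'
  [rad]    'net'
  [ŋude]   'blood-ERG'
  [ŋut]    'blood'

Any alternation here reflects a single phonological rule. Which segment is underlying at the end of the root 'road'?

In [nude] and [nut] the final segment of 'road' alternates: [d] ~ [t].
But 'net' keeps [d] in both environments ([rade], [rad]), so there is no rule changing /d/ to [t] in isolation.
The alternation reflects intervocalic voicing: voiceless stops become voiced between vowels. /t/ is underlying.

/t/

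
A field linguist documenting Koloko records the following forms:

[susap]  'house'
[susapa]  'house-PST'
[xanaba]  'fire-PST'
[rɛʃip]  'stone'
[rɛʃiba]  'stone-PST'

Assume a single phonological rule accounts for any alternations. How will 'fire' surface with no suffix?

The stem for 'stone' ends in [p] in [rɛʃip] but [b] in [rɛʃiba].
If /p/ were underlying and a rule turned it into [b] before the PST suffix, 'house' would also alternate; but it has [p] in both [susap] and [susapa].
The alternation reflects word-final obstruent devoicing: voiced obstruents become voiceless word-finally. /b/ is underlying.
The one attested form of 'fire', [xanaba], shows underlying /xanab/. Applying the same rule word-finally gives [xanap].

[xanap]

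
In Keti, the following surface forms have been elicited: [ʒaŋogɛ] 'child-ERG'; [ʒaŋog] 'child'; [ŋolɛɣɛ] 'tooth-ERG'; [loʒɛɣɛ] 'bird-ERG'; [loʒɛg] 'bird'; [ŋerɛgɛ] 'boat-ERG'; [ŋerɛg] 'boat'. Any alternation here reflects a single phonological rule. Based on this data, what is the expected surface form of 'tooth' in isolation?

In [loʒɛɣɛ] and [loʒɛg] the final segment of 'bird' alternates: [ɣ] ~ [g].
Compare 'boat', with invariant [g] in [ŋerɛgɛ] and [ŋerɛg]: an analysis with underlying /g/ and a rule producing [ɣ] before the ERG suffix would wrongly predict alternation here too.
So /ɣ/ is underlying, and a rule of word-final hardening — voiced fricatives become stops word-finally — gives [g].
The one attested form of 'tooth', [ŋolɛɣɛ], shows underlying /ŋolɛɣ/. Applying the same rule word-finally gives [ŋolɛg].

[ŋolɛg]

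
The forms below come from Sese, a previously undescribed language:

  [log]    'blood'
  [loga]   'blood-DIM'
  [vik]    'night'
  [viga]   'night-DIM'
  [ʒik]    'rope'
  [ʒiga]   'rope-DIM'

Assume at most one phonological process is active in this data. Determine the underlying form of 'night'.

'night' shows [k] ~ [g] at the end of the stem ([vik] vs [viga]).
If /g/ were underlying and a rule turned it into [k] in isolation, 'blood' would also alternate; but it has [g] in both [log] and [loga].
So /k/ is underlying, and a rule of intervocalic voicing — voiceless stops become voiced between vowels — gives [g].
Hence 'night' is /vik/ underlyingly.

/vik/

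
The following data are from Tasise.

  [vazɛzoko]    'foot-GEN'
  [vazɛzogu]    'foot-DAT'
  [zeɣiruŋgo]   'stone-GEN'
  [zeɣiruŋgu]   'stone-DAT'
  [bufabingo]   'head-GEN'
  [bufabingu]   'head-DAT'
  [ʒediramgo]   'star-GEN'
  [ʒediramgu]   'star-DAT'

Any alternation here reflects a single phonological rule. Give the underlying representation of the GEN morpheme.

/-ko/

The GEN morpheme has two allomorphs, [-go] and [-ko].
By contrast the DAT suffix keeps its initial [g] throughout — that segment must be underlying.
The GEN suffix is therefore /-ko/ underlyingly, with post-nasal voicing: voiceless stops become voiced after a nasal.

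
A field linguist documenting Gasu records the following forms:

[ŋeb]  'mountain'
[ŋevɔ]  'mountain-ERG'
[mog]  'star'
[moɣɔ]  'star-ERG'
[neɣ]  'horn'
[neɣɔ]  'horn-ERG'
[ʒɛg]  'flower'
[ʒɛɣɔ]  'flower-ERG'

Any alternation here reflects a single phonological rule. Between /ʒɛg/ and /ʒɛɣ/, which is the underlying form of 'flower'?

/ʒɛg/

In [ʒɛg] and [ʒɛɣɔ] the final segment of 'flower' alternates: [g] ~ [ɣ].
If /ɣ/ were underlying and a rule turned it into [g] in isolation, 'horn' would also alternate; but it has [ɣ] in both [neɣ] and [neɣɔ].
So /g/ is underlying, and a rule of intervocalic spirantization — voiced stops become fricatives between vowels — gives [ɣ].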